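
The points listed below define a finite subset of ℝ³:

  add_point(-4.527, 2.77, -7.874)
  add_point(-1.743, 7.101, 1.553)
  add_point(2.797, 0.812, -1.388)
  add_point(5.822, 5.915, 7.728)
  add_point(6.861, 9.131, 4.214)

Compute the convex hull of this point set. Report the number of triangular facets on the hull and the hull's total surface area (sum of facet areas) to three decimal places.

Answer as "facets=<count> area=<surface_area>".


facets=6 area=214.494

Points on the hull: [0, 1, 2, 3, 4] (5 of 5).

Triangle areas on the boundary:
  f1: (p2, p4, p0) → 47.8952
  f2: (p3, p2, p4) → 25.7688
  f3: (p1, p4, p0) → 40.2779
  f4: (p1, p3, p4) → 22.2965
  f5: (p1, p2, p0) → 39.2050
  f6: (p1, p3, p2) → 39.0505
Σ area = 214.494

Check V−E+F: 5 − 9 + 6 = 2.


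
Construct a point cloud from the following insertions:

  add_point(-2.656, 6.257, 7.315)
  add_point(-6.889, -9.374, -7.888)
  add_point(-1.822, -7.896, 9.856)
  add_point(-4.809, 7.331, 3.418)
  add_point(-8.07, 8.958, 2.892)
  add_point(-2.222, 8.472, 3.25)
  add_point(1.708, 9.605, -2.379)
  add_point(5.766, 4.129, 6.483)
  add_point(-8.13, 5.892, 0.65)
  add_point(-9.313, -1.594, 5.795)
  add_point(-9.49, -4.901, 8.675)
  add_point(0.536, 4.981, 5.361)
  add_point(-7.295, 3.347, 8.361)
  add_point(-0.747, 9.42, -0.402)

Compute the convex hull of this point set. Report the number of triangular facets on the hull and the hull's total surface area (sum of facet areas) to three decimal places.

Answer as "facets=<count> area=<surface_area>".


facets=20 area=836.859

Hull vertices (12/14): indices [0, 1, 2, 4, 5, 6, 7, 8, 9, 10, 12, 13].

Area of each hull facet:
  f1: (p1, p6, p7) → 120.0453
  f2: (p2, p1, p10) → 71.8253
  f3: (p2, p1, p7) → 135.2536
  f4: (p12, p4, p10) → 24.3871
  f5: (p12, p2, p10) → 35.2748
  f6: (p5, p6, p7) → 33.3166
  f7: (p9, p1, p10) → 34.2285
  f8: (p9, p4, p10) → 10.5669
  f9: (p13, p4, p6) → 3.2009
  f10: (p13, p5, p6) → 3.2502
  f11: (p13, p5, p4) → 11.4040
  f12: (p0, p5, p7) → 20.2539
  f13: (p0, p2, p7) → 60.3558
  f14: (p0, p12, p2) → 34.8225
  f15: (p0, p12, p4) → 19.9148
  f16: (p0, p5, p4) → 13.6677
  f17: (p8, p9, p1) → 72.5541
  f18: (p8, p9, p4) → 16.4233
  f19: (p8, p1, p6) → 95.4915
  f20: (p8, p4, p6) → 20.6225
Σ area = 836.859

Euler: V−E+F = 12−30+20 = 2.


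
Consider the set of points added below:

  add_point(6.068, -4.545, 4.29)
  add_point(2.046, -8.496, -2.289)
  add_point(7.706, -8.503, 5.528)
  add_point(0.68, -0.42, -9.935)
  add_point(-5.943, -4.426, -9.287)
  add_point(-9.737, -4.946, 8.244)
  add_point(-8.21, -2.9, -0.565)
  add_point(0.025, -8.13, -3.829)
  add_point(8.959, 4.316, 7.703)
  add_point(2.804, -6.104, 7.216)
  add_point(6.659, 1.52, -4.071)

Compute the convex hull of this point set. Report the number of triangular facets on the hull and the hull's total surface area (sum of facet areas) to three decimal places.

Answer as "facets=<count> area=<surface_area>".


Hull vertices (10/11): indices [1, 2, 3, 4, 5, 6, 7, 8, 9, 10].

Triangle areas on the boundary:
  f1: (p9, p8, p5) → 69.3681
  f2: (p9, p2, p5) → 14.6309
  f3: (p9, p2, p8) → 34.5268
  f4: (p6, p8, p5) → 92.0747
  f5: (p6, p3, p8) → 125.6606
  f6: (p6, p4, p5) → 16.3686
  f7: (p6, p4, p3) → 34.7434
  f8: (p10, p2, p8) → 73.7419
  f9: (p10, p3, p8) → 29.2850
  f10: (p1, p10, p2) → 53.5609
  f11: (p1, p10, p3) → 44.3957
  f12: (p1, p2, p5) → 77.7736
  f13: (p7, p4, p3) → 32.8880
  f14: (p7, p1, p3) → 11.4173
  f15: (p7, p4, p5) → 70.4603
  f16: (p7, p1, p5) → 20.3104
Σ area = 801.206

Euler characteristic 10−24+16 = 2 ✓

facets=16 area=801.206


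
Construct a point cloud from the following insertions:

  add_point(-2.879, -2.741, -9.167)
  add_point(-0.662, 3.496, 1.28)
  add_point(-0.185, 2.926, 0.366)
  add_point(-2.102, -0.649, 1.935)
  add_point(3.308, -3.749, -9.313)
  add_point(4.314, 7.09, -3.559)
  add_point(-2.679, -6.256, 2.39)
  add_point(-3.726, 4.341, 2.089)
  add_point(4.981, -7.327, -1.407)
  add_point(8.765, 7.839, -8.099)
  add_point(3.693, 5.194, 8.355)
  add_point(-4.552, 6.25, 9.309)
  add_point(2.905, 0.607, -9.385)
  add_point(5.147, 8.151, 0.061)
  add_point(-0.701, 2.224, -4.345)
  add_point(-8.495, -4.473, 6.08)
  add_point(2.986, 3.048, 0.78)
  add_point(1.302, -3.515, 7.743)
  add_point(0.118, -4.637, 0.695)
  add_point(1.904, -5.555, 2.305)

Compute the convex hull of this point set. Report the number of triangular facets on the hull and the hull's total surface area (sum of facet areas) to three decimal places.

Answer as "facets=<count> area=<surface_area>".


facets=22 area=860.373

13 of the 20 inputs are extreme points: [0, 4, 5, 6, 7, 8, 9, 10, 11, 12, 13, 15, 17].

Facet areas (half cross-product norm):
  f1: (p17, p11, p15) → 52.6852
  f2: (p6, p0, p15) → 39.2063
  f3: (p6, p0, p8) → 48.3404
  f4: (p6, p17, p15) → 25.6461
  f5: (p6, p17, p8) → 30.8599
  f6: (p4, p8, p9) → 55.7054
  f7: (p4, p0, p8) → 26.9579
  f8: (p7, p0, p9) → 97.7396
  f9: (p7, p11, p15) → 39.7344
  f10: (p7, p0, p15) → 71.5551
  f11: (p10, p17, p11) → 37.5414
  f12: (p10, p8, p9) → 121.4801
  f13: (p10, p17, p8) → 45.4413
  f14: (p12, p0, p9) → 12.2869
  f15: (p12, p4, p9) → 14.5462
  f16: (p12, p4, p0) → 13.2793
  f17: (p5, p7, p9) → 7.6776
  f18: (p5, p7, p11) → 32.0094
  f19: (p13, p10, p9) → 17.0831
  f20: (p13, p10, p11) → 36.3810
  f21: (p13, p5, p9) → 10.8312
  f22: (p13, p5, p11) → 23.3855
Σ area = 860.373

Euler: V−E+F = 13−33+22 = 2.


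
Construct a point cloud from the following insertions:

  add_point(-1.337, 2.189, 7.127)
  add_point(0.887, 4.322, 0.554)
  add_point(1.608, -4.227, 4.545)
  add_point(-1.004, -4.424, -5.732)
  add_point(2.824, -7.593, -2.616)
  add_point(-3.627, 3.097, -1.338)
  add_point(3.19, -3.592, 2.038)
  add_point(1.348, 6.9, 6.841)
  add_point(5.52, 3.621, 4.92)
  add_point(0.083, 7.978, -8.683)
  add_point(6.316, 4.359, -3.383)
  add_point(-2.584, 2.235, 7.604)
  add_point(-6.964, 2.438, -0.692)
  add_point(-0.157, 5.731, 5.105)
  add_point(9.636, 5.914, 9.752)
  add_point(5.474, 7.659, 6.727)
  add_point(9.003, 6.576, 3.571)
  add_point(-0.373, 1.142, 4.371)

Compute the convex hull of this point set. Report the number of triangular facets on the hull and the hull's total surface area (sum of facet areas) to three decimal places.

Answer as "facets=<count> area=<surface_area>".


Points on the hull: [2, 3, 4, 7, 9, 10, 11, 12, 14, 15, 16] (11 of 18).

Area of each hull facet:
  f1: (p3, p4, p12) → 26.8491
  f2: (p3, p9, p12) → 58.3460
  f3: (p3, p9, p4) → 30.2757
  f4: (p10, p9, p4) → 54.3218
  f5: (p2, p4, p14) → 46.5214
  f6: (p2, p11, p14) → 52.6013
  f7: (p2, p4, p12) → 48.1982
  f8: (p2, p11, p12) → 38.7794
  f9: (p7, p9, p12) → 71.5612
  f10: (p7, p11, p12) → 28.4156
  f11: (p7, p11, p14) → 23.9270
  f12: (p16, p4, p14) → 49.3700
  f13: (p16, p10, p4) → 46.0478
  f14: (p16, p10, p9) → 26.2873
  f15: (p15, p7, p9) → 32.7351
  f16: (p15, p16, p9) → 36.8535
  f17: (p15, p7, p14) → 8.3599
  f18: (p15, p16, p14) → 12.7162
Σ area = 692.167

Euler characteristic 11−27+18 = 2 ✓

facets=18 area=692.167


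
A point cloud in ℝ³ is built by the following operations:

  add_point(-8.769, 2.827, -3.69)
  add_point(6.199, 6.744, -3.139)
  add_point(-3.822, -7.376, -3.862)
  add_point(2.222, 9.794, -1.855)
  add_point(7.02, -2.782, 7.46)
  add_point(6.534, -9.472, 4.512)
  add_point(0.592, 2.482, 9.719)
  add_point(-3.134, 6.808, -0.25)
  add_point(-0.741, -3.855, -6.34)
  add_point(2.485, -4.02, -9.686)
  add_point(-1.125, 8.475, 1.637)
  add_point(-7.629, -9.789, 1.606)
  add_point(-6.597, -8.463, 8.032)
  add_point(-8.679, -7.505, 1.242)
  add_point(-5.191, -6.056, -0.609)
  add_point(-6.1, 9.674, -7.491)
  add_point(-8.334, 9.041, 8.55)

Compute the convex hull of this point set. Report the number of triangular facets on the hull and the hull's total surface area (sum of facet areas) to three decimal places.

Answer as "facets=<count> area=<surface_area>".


facets=22 area=1198.484

13 of the 17 inputs are extreme points: [0, 1, 2, 3, 4, 5, 6, 9, 11, 12, 13, 15, 16].

Area of each hull facet:
  f1: (p2, p9, p0) → 52.2542
  f2: (p5, p2, p11) → 47.4257
  f3: (p5, p2, p9) → 61.9520
  f4: (p13, p16, p0) → 78.5979
  f5: (p13, p2, p0) → 38.1763
  f6: (p13, p2, p11) → 8.8274
  f7: (p12, p5, p4) → 49.6501
  f8: (p12, p5, p11) → 44.9722
  f9: (p12, p13, p11) → 8.4331
  f10: (p12, p13, p16) → 62.4887
  f11: (p1, p5, p4) → 49.7718
  f12: (p1, p5, p9) → 100.3775
  f13: (p6, p12, p4) → 56.3277
  f14: (p6, p12, p16) → 73.4752
  f15: (p6, p1, p4) → 59.4012
  f16: (p15, p16, p0) → 56.7971
  f17: (p15, p9, p0) → 59.8007
  f18: (p15, p1, p9) → 85.1873
  f19: (p3, p6, p16) → 73.1061
  f20: (p3, p6, p1) → 35.6619
  f21: (p3, p15, p16) → 73.1364
  f22: (p3, p15, p1) → 22.6634
Σ area = 1198.484

Check V−E+F: 13 − 33 + 22 = 2.


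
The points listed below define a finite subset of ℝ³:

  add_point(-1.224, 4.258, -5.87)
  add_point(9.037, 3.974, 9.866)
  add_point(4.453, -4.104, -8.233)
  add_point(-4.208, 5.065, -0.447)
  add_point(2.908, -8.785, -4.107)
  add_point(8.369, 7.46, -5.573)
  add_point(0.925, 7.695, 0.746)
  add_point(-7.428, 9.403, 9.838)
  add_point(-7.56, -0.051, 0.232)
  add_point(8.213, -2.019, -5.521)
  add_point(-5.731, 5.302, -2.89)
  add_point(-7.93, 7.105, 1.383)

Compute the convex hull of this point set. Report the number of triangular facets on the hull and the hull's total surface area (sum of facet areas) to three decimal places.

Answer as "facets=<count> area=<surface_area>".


Hull vertices (10/12): indices [0, 1, 2, 4, 5, 7, 8, 9, 10, 11].

Facet areas (half cross-product norm):
  f1: (p7, p4, p1) → 171.6683
  f2: (p7, p5, p11) → 73.6813
  f3: (p7, p5, p1) → 136.4827
  f4: (p0, p5, p2) → 50.7455
  f5: (p9, p5, p1) → 73.1735
  f6: (p9, p5, p2) → 21.8748
  f7: (p9, p4, p1) → 71.0931
  f8: (p9, p2, p4) → 16.1910
  f9: (p8, p7, p11) → 29.0738
  f10: (p8, p7, p4) → 74.3117
  f11: (p8, p2, p4) → 45.8583
  f12: (p10, p0, p2) → 19.6984
  f13: (p10, p8, p2) → 47.4042
  f14: (p10, p8, p11) → 16.1273
  f15: (p10, p5, p11) → 31.8653
  f16: (p10, p0, p5) → 19.8646
Σ area = 899.114

Euler characteristic 10−24+16 = 2 ✓

facets=16 area=899.114


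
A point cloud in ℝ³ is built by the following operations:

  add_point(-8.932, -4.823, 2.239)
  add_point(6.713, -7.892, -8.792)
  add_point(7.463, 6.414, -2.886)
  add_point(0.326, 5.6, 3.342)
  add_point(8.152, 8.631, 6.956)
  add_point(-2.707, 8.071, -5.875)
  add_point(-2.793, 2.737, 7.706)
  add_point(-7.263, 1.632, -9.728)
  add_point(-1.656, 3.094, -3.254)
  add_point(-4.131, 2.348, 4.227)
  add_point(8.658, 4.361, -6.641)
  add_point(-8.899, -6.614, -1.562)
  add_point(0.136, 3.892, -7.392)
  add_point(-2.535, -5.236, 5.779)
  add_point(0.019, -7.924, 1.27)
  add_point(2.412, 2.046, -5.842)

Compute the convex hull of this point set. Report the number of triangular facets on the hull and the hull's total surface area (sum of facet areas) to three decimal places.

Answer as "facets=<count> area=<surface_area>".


facets=20 area=998.632

Extreme-point indices: [0, 1, 2, 4, 5, 6, 7, 9, 10, 11, 13, 14] — 12 of 16 on the boundary.

Triangle areas on the boundary:
  f1: (p13, p4, p14) → 50.6434
  f2: (p11, p7, p0) → 23.2311
  f3: (p11, p13, p0) → 14.0573
  f4: (p11, p13, p14) → 26.7355
  f5: (p1, p7, p10) → 97.2525
  f6: (p1, p4, p10) → 80.2331
  f7: (p1, p4, p14) → 116.6263
  f8: (p1, p11, p14) → 54.9248
  f9: (p1, p11, p7) → 94.0752
  f10: (p6, p13, p0) → 30.0331
  f11: (p6, p13, p4) → 46.4222
  f12: (p5, p7, p10) → 51.0826
  f13: (p5, p6, p4) → 88.3293
  f14: (p5, p7, p0) → 60.1093
  f15: (p2, p4, p10) → 9.5334
  f16: (p2, p5, p10) → 23.7372
  f17: (p2, p5, p4) → 51.7150
  f18: (p9, p6, p0) → 14.5027
  f19: (p9, p5, p0) → 49.8961
  f20: (p9, p5, p6) → 15.4917
Σ area = 998.632

Euler: V−E+F = 12−30+20 = 2.


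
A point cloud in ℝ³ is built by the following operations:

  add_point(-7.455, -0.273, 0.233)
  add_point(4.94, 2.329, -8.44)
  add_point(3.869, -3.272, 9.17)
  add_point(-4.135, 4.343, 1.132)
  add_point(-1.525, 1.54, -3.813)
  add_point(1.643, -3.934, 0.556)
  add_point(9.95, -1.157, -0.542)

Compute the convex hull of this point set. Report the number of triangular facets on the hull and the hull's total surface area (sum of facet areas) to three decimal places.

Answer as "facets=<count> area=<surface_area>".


7 of the 7 inputs are extreme points: [0, 1, 2, 3, 4, 5, 6].

Per-facet area ½‖(b−a)×(c−a)‖:
  f1: (p2, p3, p0) → 39.3185
  f2: (p2, p3, p6) → 76.2788
  f3: (p1, p3, p6) → 65.5811
  f4: (p5, p2, p0) → 42.5400
  f5: (p5, p2, p6) → 39.0003
  f6: (p5, p1, p0) → 56.1198
  f7: (p5, p1, p6) → 42.4921
  f8: (p4, p3, p0) → 17.4671
  f9: (p4, p1, p0) → 4.4226
  f10: (p4, p1, p3) → 16.4896
Σ area = 399.710

Euler: V−E+F = 7−15+10 = 2.

facets=10 area=399.710


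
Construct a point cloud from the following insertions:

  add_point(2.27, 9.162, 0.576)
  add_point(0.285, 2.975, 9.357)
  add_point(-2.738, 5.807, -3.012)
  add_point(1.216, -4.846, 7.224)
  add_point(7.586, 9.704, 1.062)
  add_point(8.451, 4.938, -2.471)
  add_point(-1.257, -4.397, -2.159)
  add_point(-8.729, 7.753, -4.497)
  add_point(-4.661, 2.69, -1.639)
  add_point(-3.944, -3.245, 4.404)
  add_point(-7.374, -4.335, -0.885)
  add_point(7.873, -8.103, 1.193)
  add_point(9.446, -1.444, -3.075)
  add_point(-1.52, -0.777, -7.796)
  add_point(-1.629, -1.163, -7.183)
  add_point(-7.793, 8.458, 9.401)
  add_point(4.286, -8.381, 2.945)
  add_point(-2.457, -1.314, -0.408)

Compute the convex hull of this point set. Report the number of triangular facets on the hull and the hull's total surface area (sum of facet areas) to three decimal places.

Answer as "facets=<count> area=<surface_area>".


facets=24 area=964.602

Points on the hull: [0, 1, 3, 4, 5, 7, 9, 10, 11, 12, 13, 14, 15, 16] (14 of 18).

Area of each hull facet:
  f1: (p10, p15, p7) → 85.8415
  f2: (p13, p10, p7) → 53.9460
  f3: (p0, p4, p7) → 10.8873
  f4: (p0, p15, p7) → 74.5585
  f5: (p0, p15, p4) → 26.0427
  f6: (p5, p4, p12) → 9.9553
  f7: (p5, p13, p12) → 38.2944
  f8: (p5, p4, p7) → 51.4676
  f9: (p5, p13, p7) → 73.6998
  f10: (p14, p13, p10) → 1.7160
  f11: (p16, p3, p10) → 37.3563
  f12: (p9, p10, p15) → 40.4921
  f13: (p9, p3, p15) → 38.6134
  f14: (p9, p3, p10) → 11.9078
  f15: (p1, p15, p4) → 62.1525
  f16: (p1, p3, p15) → 30.8092
  f17: (p11, p16, p3) → 9.1797
  f18: (p11, p1, p4) → 98.7138
  f19: (p11, p1, p3) → 31.9984
  f20: (p11, p4, p12) → 40.4399
  f21: (p11, p13, p12) → 48.0750
  f22: (p11, p14, p13) → 4.0624
  f23: (p11, p14, p10) → 64.9065
  f24: (p11, p16, p10) → 19.4863
Σ area = 964.602

Check V−E+F: 14 − 36 + 24 = 2.


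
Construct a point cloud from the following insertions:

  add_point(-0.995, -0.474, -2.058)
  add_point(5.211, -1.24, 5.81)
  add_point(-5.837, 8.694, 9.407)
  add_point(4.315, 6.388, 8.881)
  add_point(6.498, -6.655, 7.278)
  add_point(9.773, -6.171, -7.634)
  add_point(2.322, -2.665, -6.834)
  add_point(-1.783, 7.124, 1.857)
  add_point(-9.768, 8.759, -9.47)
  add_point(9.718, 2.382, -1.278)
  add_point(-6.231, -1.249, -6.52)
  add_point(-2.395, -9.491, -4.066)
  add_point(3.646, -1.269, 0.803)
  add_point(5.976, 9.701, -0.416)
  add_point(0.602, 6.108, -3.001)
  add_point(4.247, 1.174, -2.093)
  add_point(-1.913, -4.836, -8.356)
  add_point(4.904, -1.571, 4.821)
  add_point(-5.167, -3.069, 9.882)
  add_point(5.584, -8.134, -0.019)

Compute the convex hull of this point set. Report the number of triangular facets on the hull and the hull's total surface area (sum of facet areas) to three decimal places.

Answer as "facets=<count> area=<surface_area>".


facets=20 area=1284.245

Points on the hull: [2, 3, 4, 5, 8, 9, 10, 11, 13, 16, 18, 19] (12 of 20).

Triangle areas on the boundary:
  f1: (p13, p5, p8) → 161.9393
  f2: (p2, p13, p8) → 131.1475
  f3: (p2, p18, p8) → 113.5153
  f4: (p4, p11, p18) → 85.8859
  f5: (p16, p5, p8) → 74.3999
  f6: (p16, p11, p5) → 37.3615
  f7: (p9, p13, p5) → 27.8148
  f8: (p9, p4, p5) → 67.5410
  f9: (p19, p11, p5) → 40.2273
  f10: (p19, p4, p5) → 22.8163
  f11: (p19, p4, p11) → 27.8375
  f12: (p3, p2, p18) → 59.1055
  f13: (p3, p4, p18) → 73.8127
  f14: (p3, p2, p13) → 51.6840
  f15: (p3, p9, p13) → 41.0564
  f16: (p3, p9, p4) → 70.5151
  f17: (p10, p16, p8) → 23.1315
  f18: (p10, p16, p11) → 18.4427
  f19: (p10, p18, p8) → 84.0250
  f20: (p10, p11, p18) → 71.9854
Σ area = 1284.245

Euler characteristic 12−30+20 = 2 ✓


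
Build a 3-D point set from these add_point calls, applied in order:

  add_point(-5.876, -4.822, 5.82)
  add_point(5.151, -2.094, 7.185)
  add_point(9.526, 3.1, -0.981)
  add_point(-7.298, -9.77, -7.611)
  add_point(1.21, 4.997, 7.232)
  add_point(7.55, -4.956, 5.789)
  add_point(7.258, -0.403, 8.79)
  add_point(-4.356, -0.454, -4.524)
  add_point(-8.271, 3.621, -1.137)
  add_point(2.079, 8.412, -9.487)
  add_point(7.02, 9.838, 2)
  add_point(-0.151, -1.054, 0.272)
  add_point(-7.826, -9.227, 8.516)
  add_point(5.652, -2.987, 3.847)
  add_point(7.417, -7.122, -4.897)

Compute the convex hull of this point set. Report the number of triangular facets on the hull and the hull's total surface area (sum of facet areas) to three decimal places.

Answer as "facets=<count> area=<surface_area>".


10 of the 15 inputs are extreme points: [2, 3, 4, 5, 6, 8, 9, 10, 12, 14].

Triangle areas on the boundary:
  f1: (p12, p3, p8) → 106.4480
  f2: (p9, p3, p8) → 105.3458
  f3: (p14, p9, p2) → 69.5736
  f4: (p14, p9, p3) → 127.1581
  f5: (p14, p12, p3) → 121.2289
  f6: (p10, p9, p8) → 86.9021
  f7: (p10, p6, p2) → 40.9623
  f8: (p10, p9, p2) → 46.3773
  f9: (p5, p6, p2) → 28.1488
  f10: (p5, p14, p2) → 51.5888
  f11: (p5, p12, p6) → 44.0744
  f12: (p5, p14, p12) → 87.8139
  f13: (p4, p12, p6) → 68.7127
  f14: (p4, p10, p6) → 37.9596
  f15: (p4, p12, p8) → 96.5534
  f16: (p4, p10, p8) → 57.7972
Σ area = 1176.645

Euler characteristic 10−24+16 = 2 ✓

facets=16 area=1176.645


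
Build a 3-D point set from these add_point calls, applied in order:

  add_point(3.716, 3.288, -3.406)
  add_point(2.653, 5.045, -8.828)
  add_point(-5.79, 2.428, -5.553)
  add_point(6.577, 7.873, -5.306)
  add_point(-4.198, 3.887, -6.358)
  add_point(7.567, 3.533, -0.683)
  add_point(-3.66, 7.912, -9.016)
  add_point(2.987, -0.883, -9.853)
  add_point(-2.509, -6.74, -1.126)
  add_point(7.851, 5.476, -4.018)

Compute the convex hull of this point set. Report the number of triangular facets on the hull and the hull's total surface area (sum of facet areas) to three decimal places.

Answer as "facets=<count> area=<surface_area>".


Points on the hull: [1, 2, 3, 5, 6, 7, 8, 9] (8 of 10).

Triangle areas on the boundary:
  f1: (p7, p8, p2) → 51.4164
  f2: (p6, p7, p2) → 34.3682
  f3: (p5, p8, p2) → 71.0865
  f4: (p5, p6, p2) → 47.8679
  f5: (p5, p7, p9) → 18.9555
  f6: (p5, p7, p8) → 64.5802
  f7: (p3, p7, p9) → 14.8632
  f8: (p3, p5, p9) → 3.9183
  f9: (p3, p5, p6) → 32.1306
  f10: (p1, p6, p7) → 18.6338
  f11: (p1, p3, p7) → 15.2989
  f12: (p1, p3, p6) → 18.8553
Σ area = 391.975

Euler: V−E+F = 8−18+12 = 2.

facets=12 area=391.975


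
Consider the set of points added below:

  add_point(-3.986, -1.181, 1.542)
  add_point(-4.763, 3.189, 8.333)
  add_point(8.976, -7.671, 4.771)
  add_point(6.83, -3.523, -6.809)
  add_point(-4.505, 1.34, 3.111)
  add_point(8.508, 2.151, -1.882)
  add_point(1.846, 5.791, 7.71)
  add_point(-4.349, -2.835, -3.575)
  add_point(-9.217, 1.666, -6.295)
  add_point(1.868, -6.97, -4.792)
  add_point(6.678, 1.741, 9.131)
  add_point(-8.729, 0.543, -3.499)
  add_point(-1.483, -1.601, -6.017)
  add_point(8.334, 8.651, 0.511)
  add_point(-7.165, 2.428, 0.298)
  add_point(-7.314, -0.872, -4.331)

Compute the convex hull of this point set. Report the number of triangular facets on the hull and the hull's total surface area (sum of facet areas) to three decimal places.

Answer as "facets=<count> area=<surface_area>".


Hull vertices (14/16): indices [0, 1, 2, 3, 5, 6, 7, 8, 9, 10, 11, 13, 14, 15].

Area of each hull facet:
  f1: (p3, p13, p8) → 118.5967
  f2: (p9, p3, p8) → 43.6171
  f3: (p9, p3, p2) → 37.4034
  f4: (p5, p13, p2) → 33.4003
  f5: (p5, p3, p2) → 44.3428
  f6: (p5, p3, p13) → 11.2420
  f7: (p14, p13, p8) → 54.8260
  f8: (p14, p1, p8) → 0.6555
  f9: (p14, p1, p13) → 66.8498
  f10: (p10, p13, p2) → 58.1531
  f11: (p10, p1, p2) → 58.6424
  f12: (p0, p1, p2) → 59.6751
  f13: (p0, p9, p2) → 61.5430
  f14: (p6, p1, p13) → 23.3815
  f15: (p6, p10, p13) → 32.3022
  f16: (p6, p10, p1) → 20.6323
  f17: (p15, p9, p8) → 12.9163
  f18: (p7, p0, p9) → 19.6581
  f19: (p7, p15, p9) → 4.9862
  f20: (p7, p15, p0) → 9.7604
  f21: (p11, p0, p1) → 26.5479
  f22: (p11, p15, p0) → 7.3212
  f23: (p11, p1, p8) → 11.0583
  f24: (p11, p15, p8) → 3.3074
Σ area = 820.819

Check V−E+F: 14 − 36 + 24 = 2.

facets=24 area=820.819


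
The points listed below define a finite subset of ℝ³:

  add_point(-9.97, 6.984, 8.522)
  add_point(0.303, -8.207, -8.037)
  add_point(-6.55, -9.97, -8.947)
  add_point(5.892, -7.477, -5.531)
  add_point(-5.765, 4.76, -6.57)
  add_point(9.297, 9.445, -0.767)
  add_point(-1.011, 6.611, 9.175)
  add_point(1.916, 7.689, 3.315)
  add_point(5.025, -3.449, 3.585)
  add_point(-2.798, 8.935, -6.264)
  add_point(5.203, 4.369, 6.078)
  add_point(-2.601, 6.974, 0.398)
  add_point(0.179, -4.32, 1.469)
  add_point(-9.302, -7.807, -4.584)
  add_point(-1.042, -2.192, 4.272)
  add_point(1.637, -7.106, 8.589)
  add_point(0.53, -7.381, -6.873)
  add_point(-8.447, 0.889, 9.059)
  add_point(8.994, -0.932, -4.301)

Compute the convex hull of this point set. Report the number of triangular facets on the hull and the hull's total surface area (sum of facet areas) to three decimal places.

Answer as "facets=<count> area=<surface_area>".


facets=24 area=1238.000

14 of the 19 inputs are extreme points: [0, 1, 2, 3, 4, 5, 6, 8, 9, 10, 13, 15, 17, 18].

Triangle areas on the boundary:
  f1: (p6, p5, p0) → 50.0900
  f2: (p9, p5, p0) → 109.9649
  f3: (p13, p15, p2) → 45.7008
  f4: (p17, p6, p0) → 27.1517
  f5: (p17, p15, p6) → 58.6288
  f6: (p17, p13, p0) → 46.0068
  f7: (p17, p13, p15) → 98.7367
  f8: (p3, p15, p2) → 96.9090
  f9: (p10, p6, p5) → 29.6425
  f10: (p10, p15, p6) → 44.7330
  f11: (p4, p9, p2) → 20.6764
  f12: (p4, p13, p2) → 36.6707
  f13: (p4, p9, p0) → 40.5902
  f14: (p4, p13, p0) → 104.1390
  f15: (p8, p10, p5) → 37.0008
  f16: (p8, p10, p15) → 27.7562
  f17: (p18, p9, p5) → 71.5067
  f18: (p18, p8, p5) → 50.3367
  f19: (p18, p3, p15) → 54.0874
  f20: (p18, p8, p15) → 9.3103
  f21: (p1, p3, p2) → 6.7774
  f22: (p1, p18, p3) → 18.8330
  f23: (p1, p9, p2) → 62.2380
  f24: (p1, p18, p9) → 90.5134
Σ area = 1238.000

Check V−E+F: 14 − 36 + 24 = 2.


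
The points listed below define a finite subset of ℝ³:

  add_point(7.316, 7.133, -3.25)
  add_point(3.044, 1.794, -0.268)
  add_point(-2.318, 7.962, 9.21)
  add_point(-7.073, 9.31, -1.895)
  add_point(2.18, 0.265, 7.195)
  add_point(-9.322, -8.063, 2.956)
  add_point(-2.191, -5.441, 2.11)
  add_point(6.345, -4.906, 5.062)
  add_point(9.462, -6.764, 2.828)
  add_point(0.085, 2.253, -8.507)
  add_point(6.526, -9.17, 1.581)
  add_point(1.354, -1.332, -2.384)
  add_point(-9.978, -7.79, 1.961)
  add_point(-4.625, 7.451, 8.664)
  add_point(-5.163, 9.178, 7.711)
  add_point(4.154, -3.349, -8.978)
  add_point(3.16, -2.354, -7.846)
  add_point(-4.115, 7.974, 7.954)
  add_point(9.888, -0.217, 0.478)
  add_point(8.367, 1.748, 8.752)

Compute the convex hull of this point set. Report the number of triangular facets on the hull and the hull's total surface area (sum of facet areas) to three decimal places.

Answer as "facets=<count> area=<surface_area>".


facets=24 area=1089.619

14 of the 20 inputs are extreme points: [0, 2, 3, 5, 7, 8, 9, 10, 12, 13, 14, 15, 18, 19].

Facet areas (half cross-product norm):
  f1: (p14, p3, p12) → 85.3686
  f2: (p10, p15, p12) → 99.4691
  f3: (p0, p15, p18) → 47.7456
  f4: (p0, p19, p18) → 36.7657
  f5: (p0, p19, p2) → 79.2268
  f6: (p0, p14, p3) → 71.1988
  f7: (p0, p14, p2) → 26.6708
  f8: (p5, p19, p2) → 114.0348
  f9: (p5, p10, p12) → 8.5595
  f10: (p8, p19, p18) → 29.8853
  f11: (p8, p15, p18) → 40.0481
  f12: (p8, p10, p15) → 24.3571
  f13: (p9, p0, p3) → 60.6479
  f14: (p9, p0, p15) → 35.3411
  f15: (p9, p3, p12) → 100.2112
  f16: (p9, p15, p12) → 61.0414
  f17: (p13, p14, p2) → 2.4399
  f18: (p13, p5, p2) → 17.7357
  f19: (p13, p14, p12) → 15.7145
  f20: (p13, p5, p12) → 10.2592
  f21: (p7, p5, p19) → 55.7921
  f22: (p7, p5, p10) → 43.4726
  f23: (p7, p8, p19) → 15.1729
  f24: (p7, p8, p10) → 8.4601
Σ area = 1089.619

Check V−E+F: 14 − 36 + 24 = 2.


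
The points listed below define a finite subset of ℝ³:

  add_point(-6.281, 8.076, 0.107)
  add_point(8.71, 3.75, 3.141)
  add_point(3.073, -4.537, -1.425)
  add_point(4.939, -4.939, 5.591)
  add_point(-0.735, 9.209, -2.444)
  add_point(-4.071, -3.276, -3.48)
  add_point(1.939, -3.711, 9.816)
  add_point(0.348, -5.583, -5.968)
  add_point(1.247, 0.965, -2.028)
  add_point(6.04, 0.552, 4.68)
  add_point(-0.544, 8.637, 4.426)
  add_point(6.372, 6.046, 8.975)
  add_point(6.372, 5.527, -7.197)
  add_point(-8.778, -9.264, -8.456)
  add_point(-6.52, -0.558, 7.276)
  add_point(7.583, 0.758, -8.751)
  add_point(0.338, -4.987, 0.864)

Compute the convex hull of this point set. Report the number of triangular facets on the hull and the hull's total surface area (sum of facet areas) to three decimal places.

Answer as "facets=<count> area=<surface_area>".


Extreme-point indices: [0, 1, 3, 4, 6, 7, 10, 11, 12, 13, 14, 15] — 12 of 17 on the boundary.

Triangle areas on the boundary:
  f1: (p14, p6, p13) → 83.4893
  f2: (p12, p15, p1) → 27.6246
  f3: (p12, p4, p13) → 95.8583
  f4: (p12, p15, p13) → 47.5552
  f5: (p7, p15, p13) → 29.7329
  f6: (p3, p15, p1) → 60.2374
  f7: (p3, p7, p15) → 62.3102
  f8: (p3, p6, p13) → 52.2239
  f9: (p3, p7, p13) → 51.5905
  f10: (p0, p4, p13) → 60.2539
  f11: (p0, p14, p13) → 100.0020
  f12: (p10, p0, p4) → 19.6248
  f13: (p10, p0, p14) → 38.4854
  f14: (p11, p14, p6) → 50.3535
  f15: (p11, p10, p14) → 49.0883
  f16: (p11, p3, p1) → 32.6948
  f17: (p11, p3, p6) → 28.5190
  f18: (p11, p10, p4) → 24.5898
  f19: (p11, p12, p1) → 25.4661
  f20: (p11, p12, p4) → 64.1901
Σ area = 1003.890

Euler: V−E+F = 12−30+20 = 2.

facets=20 area=1003.890


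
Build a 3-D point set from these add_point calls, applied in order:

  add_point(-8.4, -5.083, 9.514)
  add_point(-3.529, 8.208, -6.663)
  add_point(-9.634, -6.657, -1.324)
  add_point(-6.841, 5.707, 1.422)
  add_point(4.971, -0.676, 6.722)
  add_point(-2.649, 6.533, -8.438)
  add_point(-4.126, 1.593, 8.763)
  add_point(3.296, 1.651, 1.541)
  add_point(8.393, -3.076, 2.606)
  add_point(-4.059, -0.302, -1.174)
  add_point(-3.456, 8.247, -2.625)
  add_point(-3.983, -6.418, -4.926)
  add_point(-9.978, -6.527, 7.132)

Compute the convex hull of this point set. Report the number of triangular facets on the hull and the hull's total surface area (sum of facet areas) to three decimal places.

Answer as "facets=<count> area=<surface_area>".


12 of the 13 inputs are extreme points: [0, 1, 2, 3, 4, 5, 6, 7, 8, 10, 11, 12].

Per-facet area ½‖(b−a)×(c−a)‖:
  f1: (p11, p8, p12) → 99.7812
  f2: (p11, p2, p12) → 23.3097
  f3: (p1, p10, p8) → 33.0294
  f4: (p0, p8, p12) → 28.5183
  f5: (p4, p6, p10) → 62.9586
  f6: (p4, p0, p8) → 35.0380
  f7: (p4, p0, p6) → 36.0516
  f8: (p5, p11, p2) → 43.6877
  f9: (p5, p1, p2) → 21.3833
  f10: (p5, p11, p8) → 98.8528
  f11: (p5, p1, p8) → 23.5822
  f12: (p3, p6, p10) → 20.7474
  f13: (p3, p0, p6) → 33.5417
  f14: (p3, p0, p12) → 21.7241
  f15: (p3, p1, p10) → 8.7100
  f16: (p3, p2, p12) → 53.5742
  f17: (p3, p1, p2) → 58.2446
  f18: (p7, p10, p8) → 9.4946
  f19: (p7, p4, p8) → 16.6314
  f20: (p7, p4, p10) → 18.7432
Σ area = 747.604

Check V−E+F: 12 − 30 + 20 = 2.

facets=20 area=747.604


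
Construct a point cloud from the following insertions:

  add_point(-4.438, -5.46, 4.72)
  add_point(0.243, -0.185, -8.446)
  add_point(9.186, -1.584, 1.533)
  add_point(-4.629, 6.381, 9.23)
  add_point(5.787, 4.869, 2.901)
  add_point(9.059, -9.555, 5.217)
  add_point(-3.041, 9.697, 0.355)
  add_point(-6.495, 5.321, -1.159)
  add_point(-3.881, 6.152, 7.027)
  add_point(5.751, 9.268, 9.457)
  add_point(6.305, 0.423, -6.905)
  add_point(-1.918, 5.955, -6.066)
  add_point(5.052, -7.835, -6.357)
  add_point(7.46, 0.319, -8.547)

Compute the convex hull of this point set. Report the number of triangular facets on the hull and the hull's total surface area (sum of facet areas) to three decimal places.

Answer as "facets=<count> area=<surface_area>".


Hull vertices (11/14): indices [0, 1, 2, 3, 5, 6, 7, 9, 11, 12, 13].

Facet areas (half cross-product norm):
  f1: (p5, p9, p2) → 53.8535
  f2: (p13, p9, p2) → 67.0334
  f3: (p13, p5, p2) → 37.5255
  f4: (p13, p12, p5) → 52.2206
  f5: (p3, p5, p9) → 104.9579
  f6: (p6, p13, p9) → 105.1795
  f7: (p6, p3, p7) → 27.5528
  f8: (p6, p3, p9) → 50.3460
  f9: (p1, p13, p12) → 29.8492
  f10: (p0, p3, p7) → 60.3842
  f11: (p0, p3, p5) → 86.0267
  f12: (p0, p12, p5) → 80.6180
  f13: (p0, p1, p7) → 69.0050
  f14: (p0, p1, p12) → 65.4437
  f15: (p11, p6, p7) → 18.6524
  f16: (p11, p1, p7) → 21.6200
  f17: (p11, p6, p13) → 34.8188
  f18: (p11, p1, p13) → 24.2497
Σ area = 989.337

Euler: V−E+F = 11−27+18 = 2.

facets=18 area=989.337


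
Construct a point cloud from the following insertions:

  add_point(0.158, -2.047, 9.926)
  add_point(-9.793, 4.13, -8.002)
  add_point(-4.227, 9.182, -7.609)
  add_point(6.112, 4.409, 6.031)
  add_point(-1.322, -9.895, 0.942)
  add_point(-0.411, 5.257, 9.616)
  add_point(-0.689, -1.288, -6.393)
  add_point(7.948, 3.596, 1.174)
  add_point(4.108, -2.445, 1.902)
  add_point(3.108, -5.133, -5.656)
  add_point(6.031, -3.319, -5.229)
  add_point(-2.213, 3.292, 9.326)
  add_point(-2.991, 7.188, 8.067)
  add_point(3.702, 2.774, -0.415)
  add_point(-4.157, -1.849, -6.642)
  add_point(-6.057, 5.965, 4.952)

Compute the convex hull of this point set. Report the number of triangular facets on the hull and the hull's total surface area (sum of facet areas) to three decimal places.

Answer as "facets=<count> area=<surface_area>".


facets=24 area=853.456

Hull vertices (14/16): indices [0, 1, 2, 3, 4, 5, 7, 8, 9, 10, 11, 12, 14, 15].

Facet areas (half cross-product norm):
  f1: (p15, p4, p1) → 111.4463
  f2: (p15, p0, p4) → 67.7322
  f3: (p2, p10, p7) → 74.2527
  f4: (p2, p15, p1) → 48.0966
  f5: (p2, p15, p12) → 25.7740
  f6: (p2, p3, p7) → 41.3482
  f7: (p2, p3, p12) → 76.7659
  f8: (p9, p10, p4) → 13.0304
  f9: (p9, p2, p1) → 59.0139
  f10: (p9, p2, p10) → 28.0233
  f11: (p8, p0, p4) → 41.1370
  f12: (p8, p10, p4) → 34.4361
  f13: (p8, p10, p7) → 26.5060
  f14: (p8, p3, p7) → 18.6935
  f15: (p8, p3, p0) → 34.1776
  f16: (p5, p3, p0) → 27.1117
  f17: (p5, p3, p12) → 11.7337
  f18: (p14, p4, p1) → 29.5895
  f19: (p14, p9, p1) → 12.6706
  f20: (p14, p9, p4) → 36.8739
  f21: (p11, p5, p0) → 7.2717
  f22: (p11, p5, p12) → 4.7501
  f23: (p11, p15, p0) → 13.5948
  f24: (p11, p15, p12) → 9.4262
Σ area = 853.456

Euler: V−E+F = 14−36+24 = 2.


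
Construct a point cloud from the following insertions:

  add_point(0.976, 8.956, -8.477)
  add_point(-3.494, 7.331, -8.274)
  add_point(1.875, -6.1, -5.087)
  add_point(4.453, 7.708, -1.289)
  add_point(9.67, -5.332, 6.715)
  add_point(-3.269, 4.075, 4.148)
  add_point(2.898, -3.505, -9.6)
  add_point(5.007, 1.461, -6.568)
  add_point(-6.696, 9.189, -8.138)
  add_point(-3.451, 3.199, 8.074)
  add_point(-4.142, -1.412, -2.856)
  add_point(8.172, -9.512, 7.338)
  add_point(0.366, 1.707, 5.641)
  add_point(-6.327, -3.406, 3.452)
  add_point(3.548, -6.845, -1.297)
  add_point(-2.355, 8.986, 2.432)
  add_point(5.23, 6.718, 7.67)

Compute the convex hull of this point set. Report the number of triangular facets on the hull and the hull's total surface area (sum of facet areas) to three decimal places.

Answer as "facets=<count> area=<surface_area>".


Points on the hull: [0, 2, 3, 4, 6, 7, 8, 9, 10, 11, 13, 15, 16] (13 of 17).

Facet areas (half cross-product norm):
  f1: (p6, p11, p4) → 39.6292
  f2: (p16, p11, p4) → 19.1984
  f3: (p16, p9, p11) → 75.7261
  f4: (p10, p6, p8) → 60.3637
  f5: (p15, p9, p8) → 37.2378
  f6: (p15, p16, p9) → 34.6901
  f7: (p7, p6, p4) → 47.6710
  f8: (p2, p6, p11) → 24.3342
  f9: (p2, p10, p6) → 20.9840
  f10: (p3, p16, p4) → 58.1508
  f11: (p3, p7, p4) → 62.8263
  f12: (p3, p15, p16) → 32.9516
  f13: (p13, p2, p11) → 84.0795
  f14: (p13, p2, p10) → 26.2030
  f15: (p13, p9, p11) → 68.6747
  f16: (p13, p9, p8) → 71.8624
  f17: (p13, p10, p8) → 34.4132
  f18: (p0, p3, p7) → 29.9691
  f19: (p0, p7, p6) → 24.4323
  f20: (p0, p6, p8) → 47.7839
  f21: (p0, p15, p8) → 41.3026
  f22: (p0, p3, p15) → 31.7650
Σ area = 974.249

Euler characteristic 13−33+22 = 2 ✓

facets=22 area=974.249


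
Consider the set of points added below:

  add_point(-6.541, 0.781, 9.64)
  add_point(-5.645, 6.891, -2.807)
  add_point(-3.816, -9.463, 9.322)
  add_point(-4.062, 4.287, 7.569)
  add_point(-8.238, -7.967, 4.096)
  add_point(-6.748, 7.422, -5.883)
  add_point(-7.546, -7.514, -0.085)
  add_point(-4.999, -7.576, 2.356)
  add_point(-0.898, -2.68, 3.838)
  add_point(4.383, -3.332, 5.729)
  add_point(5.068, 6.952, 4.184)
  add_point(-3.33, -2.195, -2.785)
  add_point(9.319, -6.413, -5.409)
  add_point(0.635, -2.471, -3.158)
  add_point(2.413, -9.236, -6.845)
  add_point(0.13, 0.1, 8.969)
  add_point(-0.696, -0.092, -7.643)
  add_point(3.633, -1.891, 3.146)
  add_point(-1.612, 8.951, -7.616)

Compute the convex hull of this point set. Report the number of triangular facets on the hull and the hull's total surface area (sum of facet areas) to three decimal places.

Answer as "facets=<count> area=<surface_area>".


14 of the 19 inputs are extreme points: [0, 1, 2, 3, 4, 5, 6, 9, 10, 12, 14, 15, 16, 18].

Facet areas (half cross-product norm):
  f1: (p10, p18, p12) → 112.7660
  f2: (p2, p0, p4) → 34.8615
  f3: (p2, p14, p4) → 53.5269
  f4: (p2, p14, p12) → 65.0237
  f5: (p1, p10, p18) → 41.9715
  f6: (p16, p18, p12) → 43.6100
  f7: (p16, p14, p12) → 36.7797
  f8: (p9, p10, p12) → 65.2472
  f9: (p9, p2, p12) → 60.8179
  f10: (p3, p1, p10) → 52.8128
  f11: (p5, p1, p18) → 9.3197
  f12: (p5, p16, p18) → 25.1901
  f13: (p5, p0, p4) → 87.4659
  f14: (p5, p16, p14) → 20.1040
  f15: (p5, p3, p0) → 29.4258
  f16: (p5, p3, p1) → 3.6611
  f17: (p15, p9, p10) → 30.1447
  f18: (p15, p3, p0) → 14.0595
  f19: (p15, p3, p10) → 28.6216
  f20: (p15, p2, p0) → 33.4076
  f21: (p15, p9, p2) → 32.0275
  f22: (p6, p14, p4) → 19.3902
  f23: (p6, p5, p4) → 30.3253
  f24: (p6, p5, p14) → 96.9369
Σ area = 1027.497

Check V−E+F: 14 − 36 + 24 = 2.

facets=24 area=1027.497


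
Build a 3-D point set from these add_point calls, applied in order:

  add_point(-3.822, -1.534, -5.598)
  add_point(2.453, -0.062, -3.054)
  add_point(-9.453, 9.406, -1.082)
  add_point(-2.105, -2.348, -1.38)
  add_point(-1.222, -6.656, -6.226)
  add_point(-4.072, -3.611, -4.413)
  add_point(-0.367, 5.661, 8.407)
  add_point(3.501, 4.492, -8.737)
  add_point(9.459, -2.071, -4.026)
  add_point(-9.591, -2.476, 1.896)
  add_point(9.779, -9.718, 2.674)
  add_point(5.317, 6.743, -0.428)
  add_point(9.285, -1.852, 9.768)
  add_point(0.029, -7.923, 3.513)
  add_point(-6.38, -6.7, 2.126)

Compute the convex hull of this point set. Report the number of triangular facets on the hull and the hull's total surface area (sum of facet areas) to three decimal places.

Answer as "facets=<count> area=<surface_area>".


facets=22 area=1039.212

Points on the hull: [0, 2, 4, 5, 6, 7, 8, 9, 10, 11, 12, 13, 14] (13 of 15).

Area of each hull facet:
  f1: (p13, p12, p10) → 51.2619
  f2: (p6, p2, p9) → 75.6531
  f3: (p11, p6, p2) → 69.8238
  f4: (p11, p6, p12) → 62.6266
  f5: (p5, p4, p9) → 11.6403
  f6: (p14, p4, p10) → 70.5058
  f7: (p14, p13, p10) → 9.6146
  f8: (p14, p4, p9) → 25.0450
  f9: (p14, p13, p12) → 29.6808
  f10: (p14, p6, p9) → 36.9203
  f11: (p14, p6, p12) → 92.0633
  f12: (p7, p11, p2) → 64.7656
  f13: (p0, p7, p2) → 65.2541
  f14: (p0, p7, p4) → 28.4380
  f15: (p0, p5, p4) → 5.1855
  f16: (p0, p2, p9) → 55.6298
  f17: (p0, p5, p9) → 9.6356
  f18: (p8, p7, p11) → 40.5008
  f19: (p8, p12, p10) → 53.5514
  f20: (p8, p11, p12) → 66.6791
  f21: (p8, p4, p10) → 59.5700
  f22: (p8, p7, p4) → 55.1667
Σ area = 1039.212

Euler characteristic 13−33+22 = 2 ✓


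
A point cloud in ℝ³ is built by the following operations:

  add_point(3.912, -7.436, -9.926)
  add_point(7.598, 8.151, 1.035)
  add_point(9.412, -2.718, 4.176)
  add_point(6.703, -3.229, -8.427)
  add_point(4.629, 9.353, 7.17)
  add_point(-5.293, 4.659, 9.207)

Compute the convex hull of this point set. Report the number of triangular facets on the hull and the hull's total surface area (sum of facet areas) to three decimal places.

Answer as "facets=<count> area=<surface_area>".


Hull vertices (6/6): indices [0, 1, 2, 3, 4, 5].

Per-facet area ½‖(b−a)×(c−a)‖:
  f1: (p4, p2, p5) → 74.3611
  f2: (p0, p2, p5) → 135.8129
  f3: (p1, p4, p5) → 34.0985
  f4: (p1, p0, p5) → 151.8161
  f5: (p1, p4, p2) → 39.6482
  f6: (p3, p0, p2) → 30.8142
  f7: (p3, p1, p2) → 71.3000
  f8: (p3, p1, p0) → 21.9637
Σ area = 559.815

Check V−E+F: 6 − 12 + 8 = 2.

facets=8 area=559.815


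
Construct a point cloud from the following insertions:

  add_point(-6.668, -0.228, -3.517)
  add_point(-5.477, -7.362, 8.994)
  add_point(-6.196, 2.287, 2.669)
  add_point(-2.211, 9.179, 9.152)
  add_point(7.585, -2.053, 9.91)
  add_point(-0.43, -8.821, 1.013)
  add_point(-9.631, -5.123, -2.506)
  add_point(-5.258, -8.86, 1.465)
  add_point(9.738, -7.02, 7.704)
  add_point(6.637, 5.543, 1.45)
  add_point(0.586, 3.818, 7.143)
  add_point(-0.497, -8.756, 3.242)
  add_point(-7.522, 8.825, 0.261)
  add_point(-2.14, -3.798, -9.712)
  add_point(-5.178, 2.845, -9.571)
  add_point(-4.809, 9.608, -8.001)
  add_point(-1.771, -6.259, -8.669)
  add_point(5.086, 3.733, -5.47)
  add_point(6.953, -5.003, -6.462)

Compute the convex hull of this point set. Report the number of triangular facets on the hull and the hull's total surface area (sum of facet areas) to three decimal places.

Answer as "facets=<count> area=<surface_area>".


Hull vertices (16/19): indices [1, 3, 4, 5, 6, 7, 8, 9, 11, 12, 13, 14, 15, 16, 17, 18].

Facet areas (half cross-product norm):
  f1: (p14, p15, p6) → 33.4124
  f2: (p14, p13, p6) → 37.5389
  f3: (p17, p14, p15) → 37.6834
  f4: (p17, p14, p13) → 38.5776
  f5: (p12, p15, p6) → 62.6801
  f6: (p12, p3, p15) → 34.3950
  f7: (p18, p5, p8) → 66.8949
  f8: (p18, p17, p13) → 42.0144
  f9: (p1, p12, p6) → 89.2244
  f10: (p1, p12, p3) → 86.4911
  f11: (p4, p1, p8) → 41.2984
  f12: (p4, p1, p3) → 99.6181
  f13: (p9, p3, p15) → 91.9959
  f14: (p9, p17, p15) → 41.6621
  f15: (p9, p4, p3) → 68.5263
  f16: (p9, p4, p8) → 31.6336
  f17: (p9, p18, p8) → 84.9560
  f18: (p9, p18, p17) → 31.3701
  f19: (p16, p18, p13) → 12.1979
  f20: (p16, p18, p5) → 43.4117
  f21: (p16, p13, p6) → 13.5571
  f22: (p11, p5, p8) → 11.7007
  f23: (p11, p1, p8) → 42.1757
  f24: (p7, p1, p6) → 24.1694
  f25: (p7, p16, p6) → 34.4133
  f26: (p7, p16, p5) → 24.4796
  f27: (p7, p11, p5) → 5.3683
  f28: (p7, p11, p1) → 18.4911
Σ area = 1249.938

Check V−E+F: 16 − 42 + 28 = 2.

facets=28 area=1249.938


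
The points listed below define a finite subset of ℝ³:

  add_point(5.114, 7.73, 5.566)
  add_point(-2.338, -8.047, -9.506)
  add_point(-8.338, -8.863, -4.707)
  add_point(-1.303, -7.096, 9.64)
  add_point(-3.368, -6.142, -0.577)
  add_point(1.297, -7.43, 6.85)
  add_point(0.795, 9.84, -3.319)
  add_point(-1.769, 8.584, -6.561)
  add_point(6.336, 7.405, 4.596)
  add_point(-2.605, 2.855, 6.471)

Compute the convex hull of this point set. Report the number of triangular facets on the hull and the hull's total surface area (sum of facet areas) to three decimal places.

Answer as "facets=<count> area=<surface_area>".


facets=14 area=777.573

Hull vertices (9/10): indices [0, 1, 2, 3, 5, 6, 7, 8, 9].

Per-facet area ½‖(b−a)×(c−a)‖:
  f1: (p1, p6, p8) → 94.8946
  f2: (p7, p1, p2) → 65.2693
  f3: (p7, p1, p6) → 32.8344
  f4: (p7, p9, p2) → 116.8080
  f5: (p7, p9, p6) → 26.0380
  f6: (p0, p6, p8) → 7.9394
  f7: (p0, p9, p6) → 45.7272
  f8: (p3, p0, p8) → 12.8098
  f9: (p3, p0, p9) → 43.6301
  f10: (p3, p9, p2) → 82.5437
  f11: (p5, p1, p8) → 132.6125
  f12: (p5, p3, p8) → 29.4261
  f13: (p5, p1, p2) → 58.3637
  f14: (p5, p3, p2) → 28.6760
Σ area = 777.573

Check V−E+F: 9 − 21 + 14 = 2.
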